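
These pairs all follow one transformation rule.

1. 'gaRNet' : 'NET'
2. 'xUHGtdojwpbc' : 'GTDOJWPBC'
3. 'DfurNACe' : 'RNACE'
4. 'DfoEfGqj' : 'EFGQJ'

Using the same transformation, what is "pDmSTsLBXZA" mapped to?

The rule is to delete the first 3 characters, then convert every letter to uppercase.
Starting from "pDmSTsLBXZA": after the first operation, "STsLBXZA"; after the second, "STSLBXZA".

STSLBXZA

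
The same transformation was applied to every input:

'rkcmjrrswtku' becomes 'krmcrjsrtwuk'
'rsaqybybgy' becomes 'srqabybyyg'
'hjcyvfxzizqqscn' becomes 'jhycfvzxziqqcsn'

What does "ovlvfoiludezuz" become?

Looking at the pairs, the operation is to swap each adjacent pair of characters (1↔2, 3↔4, ...).
So "ovlvfoiludezuz" becomes "vovlofliduzezu".

vovlofliduzezu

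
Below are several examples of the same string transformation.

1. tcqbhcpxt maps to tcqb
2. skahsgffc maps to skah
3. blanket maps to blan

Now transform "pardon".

The transformation: keep only the first 4 characters.
For "pardon" the result is "pard".

pard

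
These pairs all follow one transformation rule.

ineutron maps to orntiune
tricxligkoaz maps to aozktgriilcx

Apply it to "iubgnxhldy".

dlyhixunbg

Rule — move the last 2 characters to the front (rotate right by 2), then take characters alternately from the front and the back (1st, last, 2nd, 2nd-last, ...).
For "iubgnxhldy" the result is "dlyhixunbg".
(Check on "tricxligkoaz": → "aztricxligko" → "aozktgriilcx" ✓)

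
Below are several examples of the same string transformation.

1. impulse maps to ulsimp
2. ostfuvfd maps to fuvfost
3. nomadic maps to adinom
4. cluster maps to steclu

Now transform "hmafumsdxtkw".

Each output is the input with this applied: delete the last character, then move the first 3 characters to the end (rotate left by 3).
Working it through for "hmafumsdxtkw": intermediate "hmafumsdxtk", final "fumsdxtkhma".

fumsdxtkhma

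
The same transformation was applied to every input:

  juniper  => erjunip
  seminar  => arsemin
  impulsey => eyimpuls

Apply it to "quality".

The rule is to move the last 2 characters to the front (rotate right by 2).
So "quality" becomes "tyquali".

tyquali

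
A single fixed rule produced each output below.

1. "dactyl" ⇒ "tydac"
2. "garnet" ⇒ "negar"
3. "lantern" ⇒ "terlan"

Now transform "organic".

aniorg

The transformation: delete the last character, then move the first 3 characters to the end (rotate left by 3).
Applying both steps to "organic": "organi", then "aniorg".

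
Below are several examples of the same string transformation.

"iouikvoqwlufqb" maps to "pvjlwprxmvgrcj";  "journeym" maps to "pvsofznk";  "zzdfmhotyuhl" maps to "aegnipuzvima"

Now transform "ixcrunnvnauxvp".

Each output is the input with this applied: move the first character to the end, then shift every letter 1 place forward in the alphabet (wrapping around).
Applying both steps to "ixcrunnvnauxvp": "xcrunnvnauxvpi", then "ydsvoowobvywqj".

ydsvoowobvywqj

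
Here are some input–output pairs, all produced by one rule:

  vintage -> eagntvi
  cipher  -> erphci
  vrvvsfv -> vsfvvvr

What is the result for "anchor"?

The transformation: swap each adjacent pair of characters (1↔2, 3↔4, ...), then reverse the string.
Applying both steps to "anchor": "nahcro", then "orchan".
(Check on "vrvvsfv": → "rvvvfsv" → "vsfvvvr" ✓)

orchan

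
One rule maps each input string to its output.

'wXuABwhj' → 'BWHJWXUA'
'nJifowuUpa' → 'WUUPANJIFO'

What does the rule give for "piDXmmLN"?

MMLNPIDX

The transformation: swap the front and back halves of the string, then convert every letter to uppercase.
For "piDXmmLN", step one produces "mmLNpiDX"; step two turns that into "MMLNPIDX".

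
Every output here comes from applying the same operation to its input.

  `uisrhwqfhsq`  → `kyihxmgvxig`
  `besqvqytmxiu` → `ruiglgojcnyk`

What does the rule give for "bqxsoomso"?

The transformation: shift every letter 10 places backward in the alphabet (wrapping around).
So "bqxsoomso" becomes "rgnieecie".

rgnieecie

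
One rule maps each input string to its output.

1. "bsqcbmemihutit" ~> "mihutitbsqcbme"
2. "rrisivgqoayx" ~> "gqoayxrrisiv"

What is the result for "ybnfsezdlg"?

Each output is the input with this applied: swap the front and back halves of the string.
Doing the same to "ybnfsezdlg": "ezdlgybnfs".

ezdlgybnfs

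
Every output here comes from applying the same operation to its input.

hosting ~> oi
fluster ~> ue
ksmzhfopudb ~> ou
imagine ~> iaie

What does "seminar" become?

Rule — keep only the vowels.
On "seminar" that produces "eia".

eia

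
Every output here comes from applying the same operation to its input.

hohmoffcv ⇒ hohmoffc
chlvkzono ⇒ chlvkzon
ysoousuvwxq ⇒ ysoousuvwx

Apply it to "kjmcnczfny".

kjmcnczfn

Each output is the input with this applied: delete the last character.
For "kjmcnczfny" the result is "kjmcnczfn".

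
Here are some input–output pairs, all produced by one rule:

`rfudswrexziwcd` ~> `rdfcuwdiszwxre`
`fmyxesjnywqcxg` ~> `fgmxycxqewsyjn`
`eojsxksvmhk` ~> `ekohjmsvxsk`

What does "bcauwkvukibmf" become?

Looking at the pairs, the operation is to take characters alternately from the front and the back (1st, last, 2nd, 2nd-last, ...).
"bcauwkvukibmf" → "bfcmabuiwkkuv".

bfcmabuiwkkuv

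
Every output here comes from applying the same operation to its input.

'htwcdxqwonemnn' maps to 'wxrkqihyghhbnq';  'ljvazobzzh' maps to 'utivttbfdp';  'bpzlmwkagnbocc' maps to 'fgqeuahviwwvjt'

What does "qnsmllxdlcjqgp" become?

gffrxfwdkajkhm

Each output is the input with this applied: shift every letter 6 places backward in the alphabet (wrapping around), then move the first 3 characters to the end (rotate left by 3).
Working it through for "qnsmllxdlcjqgp": intermediate "khmgffrxfwdkaj", final "gffrxfwdkajkhm".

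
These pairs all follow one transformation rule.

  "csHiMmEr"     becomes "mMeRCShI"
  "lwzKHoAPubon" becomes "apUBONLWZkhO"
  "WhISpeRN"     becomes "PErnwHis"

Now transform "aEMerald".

RALDAemE

The transformation: swap the front and back halves of the string, then flip the case of every letter.
Doing the same to "aEMerald": "RALDAemE".
(Check on "csHiMmEr": → "MmErcsHi" → "mMeRCShI" ✓)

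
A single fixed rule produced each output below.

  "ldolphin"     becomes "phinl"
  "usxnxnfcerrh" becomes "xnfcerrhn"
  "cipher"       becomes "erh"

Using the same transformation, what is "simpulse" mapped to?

Looking at the pairs, the operation is to delete the first 3 characters, then move the first character to the end.
Starting from "simpulse": after the first operation, "pulse"; after the second, "ulsep".

ulsep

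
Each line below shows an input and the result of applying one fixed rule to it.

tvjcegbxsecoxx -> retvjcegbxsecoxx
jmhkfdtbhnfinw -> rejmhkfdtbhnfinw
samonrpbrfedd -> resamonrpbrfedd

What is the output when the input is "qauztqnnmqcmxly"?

Looking at the pairs, the operation is to prepend "re".
On "qauztqnnmqcmxly" that produces "reqauztqnnmqcmxly".

reqauztqnnmqcmxly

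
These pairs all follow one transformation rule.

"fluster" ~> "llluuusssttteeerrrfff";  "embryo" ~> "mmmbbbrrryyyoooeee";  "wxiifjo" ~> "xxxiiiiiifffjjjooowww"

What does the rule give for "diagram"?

What's happening: move the first character to the end, then repeat every character 3 times.
"diagram" → "iagramd" → "iiiaaagggrrraaammmddd".
(Check on "fluster": → "lusterf" → "llluuusssttteeerrrfff" ✓)

iiiaaagggrrraaammmddd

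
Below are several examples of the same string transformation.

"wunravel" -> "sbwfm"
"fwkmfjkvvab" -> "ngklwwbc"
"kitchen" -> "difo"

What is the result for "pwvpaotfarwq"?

Each output is the input with this applied: shift every letter 1 place forward in the alphabet (wrapping around), then delete the first 3 characters.
"pwvpaotfarwq" → "qbpugbsxr".
(Check on "kitchen": → "ljudifo" → "difo" ✓)

qbpugbsxr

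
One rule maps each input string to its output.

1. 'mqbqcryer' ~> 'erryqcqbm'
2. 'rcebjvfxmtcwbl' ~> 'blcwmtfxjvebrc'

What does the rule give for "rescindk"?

Each output is the input with this applied: reverse the string, then swap each adjacent pair of characters (1↔2, 3↔4, ...).
For "rescindk", step one produces "kdnicser"; step two turns that into "dkinscre".

dkinscre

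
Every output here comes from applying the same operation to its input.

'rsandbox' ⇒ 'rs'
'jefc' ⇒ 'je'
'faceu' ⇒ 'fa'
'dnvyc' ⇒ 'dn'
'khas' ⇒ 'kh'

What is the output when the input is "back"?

Rule — keep only the first 2 characters.
So "back" becomes "ba".

ba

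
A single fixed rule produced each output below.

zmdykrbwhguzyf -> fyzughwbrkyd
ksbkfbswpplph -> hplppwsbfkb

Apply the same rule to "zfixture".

erutxi

The transformation: delete the first 2 characters, then reverse the string.
Working it through for "zfixture": intermediate "ixture", final "erutxi".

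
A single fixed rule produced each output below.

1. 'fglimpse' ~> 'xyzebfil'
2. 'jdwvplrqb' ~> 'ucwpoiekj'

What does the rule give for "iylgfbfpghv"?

Rule — shift every letter 7 places backward in the alphabet (wrapping around), then move the last character to the front.
Starting from "iylgfbfpghv": after the first operation, "brezyuyizao"; after the second, "obrezyuyiza".

obrezyuyiza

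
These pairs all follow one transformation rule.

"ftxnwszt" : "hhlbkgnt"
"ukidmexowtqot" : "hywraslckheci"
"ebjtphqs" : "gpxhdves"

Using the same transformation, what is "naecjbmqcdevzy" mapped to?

mosqxpaeqrsjnb

Rule — swap the first and last characters, then shift every letter 12 places backward in the alphabet (wrapping around).
For "naecjbmqcdevzy", step one produces "yaecjbmqcdevzn"; step two turns that into "mosqxpaeqrsjnb".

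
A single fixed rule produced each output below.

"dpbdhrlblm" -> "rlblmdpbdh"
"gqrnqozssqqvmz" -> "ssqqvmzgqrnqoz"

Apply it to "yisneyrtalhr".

rtalhryisney

The rule is to swap the front and back halves of the string.
"yisneyrtalhr" → "rtalhryisney".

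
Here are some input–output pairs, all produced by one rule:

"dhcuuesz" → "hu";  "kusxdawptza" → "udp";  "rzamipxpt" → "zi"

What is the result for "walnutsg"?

au

Looking at the pairs, the operation is to keep one character in every 3, starting at position 2 (positions 2nd, 5th, 8th, ...), then delete the last character.
Starting from "walnutsg": after the first operation, "aug"; after the second, "au".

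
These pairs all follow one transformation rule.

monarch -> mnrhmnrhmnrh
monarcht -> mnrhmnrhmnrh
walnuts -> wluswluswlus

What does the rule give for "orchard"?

Looking at the pairs, the operation is to keep every other character starting from the first (positions 1st, 3rd, 5th, ...), then write the whole string 3 times in a row.
On "orchard": the first step gives "ocad", and the second then gives "ocadocadocad".

ocadocadocad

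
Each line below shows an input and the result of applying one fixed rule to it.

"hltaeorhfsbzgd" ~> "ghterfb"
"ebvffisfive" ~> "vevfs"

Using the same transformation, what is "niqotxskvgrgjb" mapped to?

jnqtsvr

Rule — move the last 3 characters to the front (rotate right by 3), then keep every other character starting from the second (positions 2nd, 4th, 6th, ...).
On "niqotxskvgrgjb": the first step gives "gjbniqotxskvgr", and the second then gives "jnqtsvr".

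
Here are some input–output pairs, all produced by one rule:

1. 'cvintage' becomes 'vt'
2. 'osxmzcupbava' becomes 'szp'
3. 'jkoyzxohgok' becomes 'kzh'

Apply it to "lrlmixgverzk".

What's happening: keep one character in every 3, starting at position 2 (positions 2nd, 5th, 8th, ...), then delete the last character.
On "lrlmixgverzk": the first step gives "rivz", and the second then gives "riv".

riv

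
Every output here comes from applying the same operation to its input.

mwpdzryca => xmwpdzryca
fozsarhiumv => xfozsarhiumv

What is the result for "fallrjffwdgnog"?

Each output is the input with this applied: prepend "x".
"fallrjffwdgnog" → "xfallrjffwdgnog".

xfallrjffwdgnog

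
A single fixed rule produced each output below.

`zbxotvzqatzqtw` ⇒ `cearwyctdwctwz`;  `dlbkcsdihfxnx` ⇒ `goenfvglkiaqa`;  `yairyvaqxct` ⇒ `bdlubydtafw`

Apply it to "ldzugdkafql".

The rule is to shift every letter 3 places forward in the alphabet (wrapping around).
Doing the same to "ldzugdkafql": "ogcxjgndito".

ogcxjgndito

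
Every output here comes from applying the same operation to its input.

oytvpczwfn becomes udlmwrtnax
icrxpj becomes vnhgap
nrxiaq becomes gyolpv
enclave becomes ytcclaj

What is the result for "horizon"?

Rule — shift every letter 2 places backward in the alphabet (wrapping around), then move the last 3 characters to the front (rotate right by 3).
For "horizon", step one produces "fmpgxml"; step two turns that into "xmlfmpg".
(Check on "oytvpczwfn": → "mwrtnaxudl" → "udlmwrtnax" ✓)

xmlfmpg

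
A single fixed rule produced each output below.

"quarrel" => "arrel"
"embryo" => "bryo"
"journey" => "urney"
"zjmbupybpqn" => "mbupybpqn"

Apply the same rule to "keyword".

yword

The rule is to delete the first 2 characters.
So "keyword" becomes "yword".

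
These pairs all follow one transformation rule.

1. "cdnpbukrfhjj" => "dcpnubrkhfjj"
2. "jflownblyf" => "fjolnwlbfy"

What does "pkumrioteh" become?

kpmuirtohe

The transformation: swap each adjacent pair of characters (1↔2, 3↔4, ...).
"pkumrioteh" → "kpmuirtohe".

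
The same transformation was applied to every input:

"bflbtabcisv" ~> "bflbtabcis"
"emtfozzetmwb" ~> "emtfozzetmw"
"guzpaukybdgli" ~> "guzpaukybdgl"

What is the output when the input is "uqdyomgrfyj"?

uqdyomgrfy

The rule is to delete the last character.
So "uqdyomgrfyj" becomes "uqdyomgrfy".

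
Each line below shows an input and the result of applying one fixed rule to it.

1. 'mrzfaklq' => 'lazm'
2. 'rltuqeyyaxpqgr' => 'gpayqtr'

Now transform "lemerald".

lrml

In each case the input is transformed by: reverse the string, then keep every other character starting from the second (positions 2nd, 4th, 6th, ...).
On "lemerald" that produces "lrml".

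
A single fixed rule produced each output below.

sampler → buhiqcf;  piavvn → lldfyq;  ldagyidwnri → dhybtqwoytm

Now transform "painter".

juhfqyd

Looking at the pairs, the operation is to shift every letter 10 places backward in the alphabet (wrapping around), then move the last 3 characters to the front (rotate right by 3).
On "painter" that produces "juhfqyd".
(Check on "sampler": → "iqcfbuh" → "buhiqcf" ✓)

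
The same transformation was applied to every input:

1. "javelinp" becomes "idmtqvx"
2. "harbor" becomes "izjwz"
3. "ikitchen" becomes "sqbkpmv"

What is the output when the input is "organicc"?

The transformation: shift every letter 8 places forward in the alphabet (wrapping around), then delete the first character.
For "organicc", step one produces "wzoivqkk"; step two turns that into "zoivqkk".

zoivqkk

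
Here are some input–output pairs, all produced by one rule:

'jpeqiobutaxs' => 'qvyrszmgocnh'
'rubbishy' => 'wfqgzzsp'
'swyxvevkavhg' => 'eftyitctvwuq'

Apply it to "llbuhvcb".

zatfszjj

Rule — reverse the string, then shift every letter 2 places backward in the alphabet (wrapping around).
"llbuhvcb" → "zatfszjj".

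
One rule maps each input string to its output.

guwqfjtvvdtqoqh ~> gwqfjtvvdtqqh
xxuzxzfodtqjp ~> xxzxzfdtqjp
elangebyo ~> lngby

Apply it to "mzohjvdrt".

mzhjvdrt

Looking at the pairs, the operation is to remove every vowel.
"mzohjvdrt" → "mzhjvdrt".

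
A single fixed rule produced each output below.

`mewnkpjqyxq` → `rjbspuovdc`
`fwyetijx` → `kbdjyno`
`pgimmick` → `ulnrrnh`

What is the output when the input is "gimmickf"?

lnrrnhp

Rule — shift every letter 5 places forward in the alphabet (wrapping around), then delete the last character.
Starting from "gimmickf": after the first operation, "lnrrnhpk"; after the second, "lnrrnhp".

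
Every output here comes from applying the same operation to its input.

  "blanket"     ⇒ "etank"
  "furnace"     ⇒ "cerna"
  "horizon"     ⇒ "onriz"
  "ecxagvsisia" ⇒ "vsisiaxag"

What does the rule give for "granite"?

teani

The pattern: delete the first 2 characters, then move the first 3 characters to the end (rotate left by 3).
Applying both steps to "granite": "anite", then "teani".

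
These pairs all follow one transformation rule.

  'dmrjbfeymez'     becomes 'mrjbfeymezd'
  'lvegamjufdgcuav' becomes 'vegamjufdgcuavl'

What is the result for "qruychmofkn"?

The pattern: move the first character to the end.
So "qruychmofkn" becomes "ruychmofknq".

ruychmofknq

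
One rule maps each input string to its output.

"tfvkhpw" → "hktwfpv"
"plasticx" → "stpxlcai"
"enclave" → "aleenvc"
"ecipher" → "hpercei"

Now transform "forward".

The pattern: take characters alternately from the front and the back (1st, last, 2nd, 2nd-last, ...), then move the last 2 characters to the front (rotate right by 2).
Working it through for "forward": intermediate "fdorraw", final "awfdorr".

awfdorr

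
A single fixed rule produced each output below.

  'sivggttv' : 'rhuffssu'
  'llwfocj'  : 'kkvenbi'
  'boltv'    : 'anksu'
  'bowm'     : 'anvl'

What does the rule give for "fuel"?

In each case the input is transformed by: shift every letter 1 place backward in the alphabet (wrapping around).
On "fuel" that produces "etdk".

etdk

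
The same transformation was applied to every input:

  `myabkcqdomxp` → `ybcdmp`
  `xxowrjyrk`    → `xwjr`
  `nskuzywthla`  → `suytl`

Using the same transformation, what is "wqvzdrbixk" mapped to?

qzrik

What's happening: keep every other character starting from the second (positions 2nd, 4th, 6th, ...).
Doing the same to "wqvzdrbixk": "qzrik".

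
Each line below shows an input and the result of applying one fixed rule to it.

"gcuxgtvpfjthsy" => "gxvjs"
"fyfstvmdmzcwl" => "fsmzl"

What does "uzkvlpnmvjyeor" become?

uvnjo

In each case the input is transformed by: keep one character in every 3, starting at position 1 (positions 1st, 4th, 7th, ...).
For "uzkvlpnmvjyeor" the result is "uvnjo".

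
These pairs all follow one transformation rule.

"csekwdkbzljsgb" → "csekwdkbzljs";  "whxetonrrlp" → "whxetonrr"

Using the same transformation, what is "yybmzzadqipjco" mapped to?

Looking at the pairs, the operation is to delete the last 2 characters.
"yybmzzadqipjco" → "yybmzzadqipj".

yybmzzadqipj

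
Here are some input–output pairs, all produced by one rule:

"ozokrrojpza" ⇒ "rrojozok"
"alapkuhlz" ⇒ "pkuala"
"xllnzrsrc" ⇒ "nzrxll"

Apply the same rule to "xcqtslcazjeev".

Looking at the pairs, the operation is to delete the last 3 characters, then swap the front and back halves of the string.
"xcqtslcazjeev" → "xcqtslcazj" → "lcazjxcqts".

lcazjxcqts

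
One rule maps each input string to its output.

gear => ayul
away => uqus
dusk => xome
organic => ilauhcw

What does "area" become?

The transformation: shift every letter 6 places backward in the alphabet (wrapping around).
So "area" becomes "ulyu".

ulyu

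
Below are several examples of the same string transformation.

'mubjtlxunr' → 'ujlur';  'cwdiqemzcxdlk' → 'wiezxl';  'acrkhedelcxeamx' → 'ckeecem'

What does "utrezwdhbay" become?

Looking at the pairs, the operation is to keep every other character starting from the second (positions 2nd, 4th, 6th, ...).
Doing the same to "utrezwdhbay": "tewha".

tewha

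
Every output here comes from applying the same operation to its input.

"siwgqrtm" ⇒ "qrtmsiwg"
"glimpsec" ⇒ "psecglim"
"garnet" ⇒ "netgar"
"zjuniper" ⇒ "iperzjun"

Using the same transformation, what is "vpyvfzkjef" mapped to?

zkjefvpyvf

Rule — swap the front and back halves of the string.
"vpyvfzkjef" → "zkjefvpyvf".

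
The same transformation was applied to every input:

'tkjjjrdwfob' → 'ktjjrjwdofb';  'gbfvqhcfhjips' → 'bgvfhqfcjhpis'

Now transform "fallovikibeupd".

Looking at the pairs, the operation is to swap each adjacent pair of characters (1↔2, 3↔4, ...).
Doing the same to "fallovikibeupd": "afllvokibiuedp".

afllvokibiuedp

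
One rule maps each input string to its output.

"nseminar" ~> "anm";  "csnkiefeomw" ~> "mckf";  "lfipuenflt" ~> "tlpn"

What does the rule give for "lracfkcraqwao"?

In each case the input is transformed by: keep one character in every 3, starting at position 1 (positions 1st, 4th, 7th, ...), then move the last character to the front.
For "lracfkcraqwao", step one produces "lccqo"; step two turns that into "olccq".
(Check on "csnkiefeomw": → "ckfm" → "mckf" ✓)

olccq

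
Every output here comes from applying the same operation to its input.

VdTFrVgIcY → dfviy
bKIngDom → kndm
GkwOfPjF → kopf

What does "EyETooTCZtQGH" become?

The rule is to keep every other character starting from the second (positions 2nd, 4th, 6th, ...), then convert every letter to lowercase.
Working it through for "EyETooTCZtQGH": intermediate "yToCtG", final "ytoctg".

ytoctg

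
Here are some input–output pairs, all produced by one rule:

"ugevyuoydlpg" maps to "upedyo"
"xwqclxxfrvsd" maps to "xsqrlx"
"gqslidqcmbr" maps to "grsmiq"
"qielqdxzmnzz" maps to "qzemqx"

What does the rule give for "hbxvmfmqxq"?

hxxmm

What's happening: keep every other character starting from the first (positions 1st, 3rd, 5th, ...), then take characters alternately from the front and the back (1st, last, 2nd, 2nd-last, ...).
"hbxvmfmqxq" → "hxxmm".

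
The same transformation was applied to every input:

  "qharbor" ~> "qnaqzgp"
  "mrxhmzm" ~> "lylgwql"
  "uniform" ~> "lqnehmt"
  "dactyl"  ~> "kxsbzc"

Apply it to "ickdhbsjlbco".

nbakiragcjbh

What's happening: reverse the string, then shift every letter 1 place backward in the alphabet (wrapping around).
Applying both steps to "ickdhbsjlbco": "ocbljsbhdkci", then "nbakiragcjbh".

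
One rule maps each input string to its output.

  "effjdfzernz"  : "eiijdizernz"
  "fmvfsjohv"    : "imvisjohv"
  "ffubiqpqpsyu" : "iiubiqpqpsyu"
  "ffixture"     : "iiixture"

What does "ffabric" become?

iiabric

What's happening: replace every "f" with "i".
"ffabric" → "iiabric".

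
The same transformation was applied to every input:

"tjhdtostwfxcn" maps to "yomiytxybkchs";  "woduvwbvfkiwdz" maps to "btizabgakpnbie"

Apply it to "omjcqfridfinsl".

trohvkwniknsxq

The pattern: shift every letter 5 places forward in the alphabet (wrapping around).
Applying that to "omjcqfridfinsl" gives "trohvkwniknsxq".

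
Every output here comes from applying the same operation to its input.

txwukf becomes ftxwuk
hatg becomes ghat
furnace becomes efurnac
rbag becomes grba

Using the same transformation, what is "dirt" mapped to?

In each case the input is transformed by: move the last character to the front.
Doing the same to "dirt": "tdir".

tdir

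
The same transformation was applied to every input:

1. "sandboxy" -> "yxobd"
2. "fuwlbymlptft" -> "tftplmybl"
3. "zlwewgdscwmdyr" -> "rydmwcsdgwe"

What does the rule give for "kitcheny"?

ynehc

The pattern: reverse the string, then delete the last 3 characters.
So "kitcheny" becomes "ynehc".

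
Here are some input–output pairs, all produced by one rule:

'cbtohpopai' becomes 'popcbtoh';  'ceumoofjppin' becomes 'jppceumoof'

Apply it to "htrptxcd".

In each case the input is transformed by: delete the last 2 characters, then move the last 3 characters to the front (rotate right by 3).
Working it through for "htrptxcd": intermediate "htrptx", final "ptxhtr".

ptxhtr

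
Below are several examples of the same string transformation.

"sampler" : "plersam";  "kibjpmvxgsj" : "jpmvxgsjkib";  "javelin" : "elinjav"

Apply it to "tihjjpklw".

Looking at the pairs, the operation is to move the first 3 characters to the end (rotate left by 3).
For "tihjjpklw" the result is "jjpklwtih".

jjpklwtih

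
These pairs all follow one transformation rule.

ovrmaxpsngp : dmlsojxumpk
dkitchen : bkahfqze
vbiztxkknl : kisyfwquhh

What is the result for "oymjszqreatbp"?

ymlvjgpwnobxq

What's happening: move the last 2 characters to the front (rotate right by 2), then shift every letter 3 places backward in the alphabet (wrapping around).
For "oymjszqreatbp", step one produces "bpoymjszqreat"; step two turns that into "ymlvjgpwnobxq".
(Check on "dkitchen": → "endkitch" → "bkahfqze" ✓)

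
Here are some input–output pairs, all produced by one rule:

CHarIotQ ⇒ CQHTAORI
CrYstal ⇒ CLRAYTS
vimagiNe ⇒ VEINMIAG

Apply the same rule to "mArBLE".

MEALRB

The pattern: take characters alternately from the front and the back (1st, last, 2nd, 2nd-last, ...), then convert every letter to uppercase.
"mArBLE" → "mEALrB" → "MEALRB".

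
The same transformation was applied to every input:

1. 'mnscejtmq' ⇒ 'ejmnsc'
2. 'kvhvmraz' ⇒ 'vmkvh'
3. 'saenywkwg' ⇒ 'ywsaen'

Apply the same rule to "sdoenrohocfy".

The transformation: delete the last 3 characters, then move the last 2 characters to the front (rotate right by 2).
On "sdoenrohocfy": the first step gives "sdoenroho", and the second then gives "hosdoenro".

hosdoenro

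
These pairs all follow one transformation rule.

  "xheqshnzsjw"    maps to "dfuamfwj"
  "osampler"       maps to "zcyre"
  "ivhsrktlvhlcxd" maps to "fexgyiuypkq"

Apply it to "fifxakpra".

knxcen

In each case the input is transformed by: delete the first 3 characters, then shift every letter 13 places forward in the alphabet (wrapping around) — i.e. ROT13.
On "fifxakpra" that produces "knxcen".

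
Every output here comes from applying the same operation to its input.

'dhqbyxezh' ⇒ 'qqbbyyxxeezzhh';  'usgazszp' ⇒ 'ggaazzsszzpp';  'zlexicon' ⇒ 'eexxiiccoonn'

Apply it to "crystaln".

yyssttaallnn

What's happening: delete the first 2 characters, then double every character.
Applying both steps to "crystaln": "ystaln", then "yyssttaallnn".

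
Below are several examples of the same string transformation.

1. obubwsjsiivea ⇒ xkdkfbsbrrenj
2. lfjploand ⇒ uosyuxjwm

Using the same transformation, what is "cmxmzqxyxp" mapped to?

lvgvizghgy

Looking at the pairs, the operation is to shift every letter 9 places forward in the alphabet (wrapping around).
So "cmxmzqxyxp" becomes "lvgvizghgy".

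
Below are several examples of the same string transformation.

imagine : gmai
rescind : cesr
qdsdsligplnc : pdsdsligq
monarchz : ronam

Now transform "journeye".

Looking at the pairs, the operation is to delete the last 3 characters, then swap the first and last characters.
"journeye" → "nourj".

nourj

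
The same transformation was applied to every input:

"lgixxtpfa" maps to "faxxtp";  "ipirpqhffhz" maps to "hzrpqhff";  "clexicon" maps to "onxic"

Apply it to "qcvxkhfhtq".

What's happening: delete the first 3 characters, then move the last 2 characters to the front (rotate right by 2).
Working it through for "qcvxkhfhtq": intermediate "xkhfhtq", final "tqxkhfh".

tqxkhfh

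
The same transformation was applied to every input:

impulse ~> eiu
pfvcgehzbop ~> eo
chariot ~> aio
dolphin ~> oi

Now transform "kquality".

uai

The pattern: move the last character to the front, then keep only the vowels.
Doing the same to "kquality": "uai".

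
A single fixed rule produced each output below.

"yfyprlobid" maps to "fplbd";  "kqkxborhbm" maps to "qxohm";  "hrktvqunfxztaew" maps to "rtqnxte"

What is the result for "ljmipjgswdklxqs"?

Looking at the pairs, the operation is to keep every other character starting from the second (positions 2nd, 4th, 6th, ...).
Applying that to "ljmipjgswdklxqs" gives "jijsdlq".

jijsdlq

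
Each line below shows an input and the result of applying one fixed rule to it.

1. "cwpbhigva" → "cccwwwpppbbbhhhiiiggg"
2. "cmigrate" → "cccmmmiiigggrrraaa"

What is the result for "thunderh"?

ttthhhuuunnndddeee

Each output is the input with this applied: delete the last 2 characters, then repeat every character 3 times.
On "thunderh": the first step gives "thunde", and the second then gives "ttthhhuuunnndddeee".
(Check on "cwpbhigva": → "cwpbhig" → "cccwwwpppbbbhhhiiiggg" ✓)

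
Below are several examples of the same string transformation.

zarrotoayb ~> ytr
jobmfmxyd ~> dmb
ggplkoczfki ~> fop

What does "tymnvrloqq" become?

The rule is to keep one character in every 3, starting at position 3 (positions 3rd, 6th, 9th, ...), then reverse the string.
Applying both steps to "tymnvrloqq": "mrq", then "qrm".

qrm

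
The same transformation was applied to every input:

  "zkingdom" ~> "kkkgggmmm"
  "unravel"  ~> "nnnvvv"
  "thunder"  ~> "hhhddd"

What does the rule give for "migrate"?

iiiaaa

Rule — keep one character in every 3, starting at position 2 (positions 2nd, 5th, 8th, ...), then repeat every character 3 times.
Applying both steps to "migrate": "ia", then "iiiaaa".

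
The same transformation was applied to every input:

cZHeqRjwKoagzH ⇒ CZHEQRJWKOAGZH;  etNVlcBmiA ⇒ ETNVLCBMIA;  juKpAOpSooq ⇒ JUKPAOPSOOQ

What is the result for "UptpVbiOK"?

What's happening: convert every letter to uppercase.
So "UptpVbiOK" becomes "UPTPVBIOK".

UPTPVBIOK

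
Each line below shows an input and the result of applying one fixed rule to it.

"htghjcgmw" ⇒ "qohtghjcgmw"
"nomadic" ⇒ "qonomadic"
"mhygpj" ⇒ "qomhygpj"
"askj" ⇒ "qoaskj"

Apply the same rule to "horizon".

Looking at the pairs, the operation is to prepend "qo".
"horizon" → "qohorizon".

qohorizon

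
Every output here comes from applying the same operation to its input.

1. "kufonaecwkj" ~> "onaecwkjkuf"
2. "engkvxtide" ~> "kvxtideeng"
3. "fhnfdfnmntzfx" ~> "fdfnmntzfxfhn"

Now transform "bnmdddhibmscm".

dddhibmscmbnm

Looking at the pairs, the operation is to move the first 3 characters to the end (rotate left by 3).
Doing the same to "bnmdddhibmscm": "dddhibmscmbnm".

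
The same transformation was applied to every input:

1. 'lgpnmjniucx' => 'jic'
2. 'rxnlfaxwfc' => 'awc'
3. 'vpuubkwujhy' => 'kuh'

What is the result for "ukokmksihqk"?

In each case the input is transformed by: keep every other character starting from the second (positions 2nd, 4th, 6th, ...), then keep only the last 3 characters.
Working it through for "ukokmksihqk": intermediate "kkkiq", final "kiq".

kiq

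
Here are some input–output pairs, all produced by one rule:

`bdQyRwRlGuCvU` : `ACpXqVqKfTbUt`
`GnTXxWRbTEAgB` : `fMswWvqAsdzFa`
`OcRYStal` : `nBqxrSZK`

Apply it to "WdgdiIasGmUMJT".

The pattern: shift every letter 1 place backward in the alphabet (wrapping around), then flip the case of every letter.
For "WdgdiIasGmUMJT", step one produces "VcfchHzrFlTLIS"; step two turns that into "vCFCHhZRfLtlis".

vCFCHhZRfLtlis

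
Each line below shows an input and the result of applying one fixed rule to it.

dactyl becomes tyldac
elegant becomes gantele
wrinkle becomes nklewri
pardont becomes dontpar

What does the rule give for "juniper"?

The rule is to move the first 3 characters to the end (rotate left by 3).
"juniper" → "iperjun".

iperjun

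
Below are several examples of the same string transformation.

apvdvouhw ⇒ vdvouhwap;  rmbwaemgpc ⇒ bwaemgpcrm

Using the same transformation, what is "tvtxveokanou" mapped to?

txveokanoutv

The transformation: move the first 2 characters to the end (rotate left by 2).
On "tvtxveokanou" that produces "txveokanoutv".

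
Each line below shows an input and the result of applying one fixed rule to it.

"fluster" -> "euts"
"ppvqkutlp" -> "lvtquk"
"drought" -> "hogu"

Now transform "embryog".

obyr

In each case the input is transformed by: take characters alternately from the front and the back (1st, last, 2nd, 2nd-last, ...), then delete the first 3 characters.
Applying both steps to "embryog": "egmobyr", then "obyr".
(Check on "drought": → "dtrhogu" → "hogu" ✓)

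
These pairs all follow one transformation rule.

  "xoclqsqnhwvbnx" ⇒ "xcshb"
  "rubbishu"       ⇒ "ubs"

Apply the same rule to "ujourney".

yon

The transformation: move the last character to the front, then keep one character in every 3, starting at position 1 (positions 1st, 4th, 7th, ...).
Starting from "ujourney": after the first operation, "yujourne"; after the second, "yon".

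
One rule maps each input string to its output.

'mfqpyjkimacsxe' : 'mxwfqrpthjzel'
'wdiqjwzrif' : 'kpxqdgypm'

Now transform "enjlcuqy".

uqsjbxf

The transformation: shift every letter 7 places forward in the alphabet (wrapping around), then delete the first character.
"enjlcuqy" → "uqsjbxf".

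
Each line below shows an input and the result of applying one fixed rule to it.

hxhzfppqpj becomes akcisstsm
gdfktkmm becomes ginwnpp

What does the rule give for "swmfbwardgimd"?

zpiezdugjlpg

The transformation: delete the first character, then shift every letter 3 places forward in the alphabet (wrapping around).
Working it through for "swmfbwardgimd": intermediate "wmfbwardgimd", final "zpiezdugjlpg".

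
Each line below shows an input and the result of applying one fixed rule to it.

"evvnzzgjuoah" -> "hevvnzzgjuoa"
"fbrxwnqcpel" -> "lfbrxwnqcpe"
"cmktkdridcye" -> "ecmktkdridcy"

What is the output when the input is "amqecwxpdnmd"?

The rule is to move the last character to the front.
"amqecwxpdnmd" → "damqecwxpdnm".

damqecwxpdnm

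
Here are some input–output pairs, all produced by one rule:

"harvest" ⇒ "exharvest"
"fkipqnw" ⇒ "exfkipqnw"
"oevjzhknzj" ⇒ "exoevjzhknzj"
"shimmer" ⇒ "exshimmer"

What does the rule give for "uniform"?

exuniform

The pattern: prepend "ex".
Doing the same to "uniform": "exuniform".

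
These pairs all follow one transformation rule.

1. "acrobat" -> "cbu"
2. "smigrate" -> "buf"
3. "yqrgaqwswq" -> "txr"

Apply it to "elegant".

Looking at the pairs, the operation is to shift every letter 1 place forward in the alphabet (wrapping around), then keep only the last 3 characters.
Applying both steps to "elegant": "fmfhbou", then "bou".
(Check on "yqrgaqwswq": → "zrshbrxtxr" → "txr" ✓)

bou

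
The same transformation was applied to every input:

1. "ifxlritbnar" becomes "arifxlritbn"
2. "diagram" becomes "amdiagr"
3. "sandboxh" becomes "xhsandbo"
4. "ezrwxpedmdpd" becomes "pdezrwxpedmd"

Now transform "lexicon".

The transformation: move the last 2 characters to the front (rotate right by 2).
For "lexicon" the result is "onlexic".

onlexic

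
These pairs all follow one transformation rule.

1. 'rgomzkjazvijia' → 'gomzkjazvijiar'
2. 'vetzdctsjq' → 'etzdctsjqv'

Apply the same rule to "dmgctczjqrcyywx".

In each case the input is transformed by: move the first character to the end.
For "dmgctczjqrcyywx" the result is "mgctczjqrcyywxd".

mgctczjqrcyywxd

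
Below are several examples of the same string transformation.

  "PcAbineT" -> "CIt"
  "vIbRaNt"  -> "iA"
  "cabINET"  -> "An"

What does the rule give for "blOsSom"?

Ls

Looking at the pairs, the operation is to keep one character in every 3, starting at position 2 (positions 2nd, 5th, 8th, ...), then flip the case of every letter.
Starting from "blOsSom": after the first operation, "lS"; after the second, "Ls".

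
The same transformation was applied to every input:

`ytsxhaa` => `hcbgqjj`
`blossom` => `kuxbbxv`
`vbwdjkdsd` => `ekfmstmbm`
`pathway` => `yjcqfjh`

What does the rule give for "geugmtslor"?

pndpvcbuxa

What's happening: shift every letter 9 places forward in the alphabet (wrapping around).
Applying that to "geugmtslor" gives "pndpvcbuxa".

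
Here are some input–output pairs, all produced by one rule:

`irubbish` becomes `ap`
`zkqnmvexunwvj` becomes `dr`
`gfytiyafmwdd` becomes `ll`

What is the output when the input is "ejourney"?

In each case the input is transformed by: shift every letter 8 places forward in the alphabet (wrapping around), then keep only the last 2 characters.
Starting from "ejourney": after the first operation, "mrwczvmg"; after the second, "mg".

mg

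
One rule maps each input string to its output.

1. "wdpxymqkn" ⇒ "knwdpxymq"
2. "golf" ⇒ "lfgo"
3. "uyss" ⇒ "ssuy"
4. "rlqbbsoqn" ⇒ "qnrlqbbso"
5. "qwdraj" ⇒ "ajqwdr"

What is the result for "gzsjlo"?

logzsj

Each output is the input with this applied: move the last 2 characters to the front (rotate right by 2).
Doing the same to "gzsjlo": "logzsj".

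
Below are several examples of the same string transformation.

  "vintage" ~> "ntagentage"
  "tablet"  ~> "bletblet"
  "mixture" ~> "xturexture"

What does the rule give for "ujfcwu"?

fcwufcwu

The pattern: delete the first 2 characters, then write the whole string twice.
Starting from "ujfcwu": after the first operation, "fcwu"; after the second, "fcwufcwu".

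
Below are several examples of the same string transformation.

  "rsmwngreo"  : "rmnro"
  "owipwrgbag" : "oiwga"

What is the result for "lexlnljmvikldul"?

lxnjvkdl

The pattern: keep every other character starting from the first (positions 1st, 3rd, 5th, ...).
So "lexlnljmvikldul" becomes "lxnjvkdl".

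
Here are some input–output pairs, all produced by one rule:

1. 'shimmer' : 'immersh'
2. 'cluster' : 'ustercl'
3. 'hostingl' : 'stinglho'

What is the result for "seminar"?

minarse

Looking at the pairs, the operation is to move the first 2 characters to the end (rotate left by 2).
Doing the same to "seminar": "minarse".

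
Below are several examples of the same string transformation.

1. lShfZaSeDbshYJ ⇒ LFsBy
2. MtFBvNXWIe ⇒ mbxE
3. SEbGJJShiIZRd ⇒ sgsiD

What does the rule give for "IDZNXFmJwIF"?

inMi

The rule is to keep one character in every 3, starting at position 1 (positions 1st, 4th, 7th, ...), then flip the case of every letter.
"IDZNXFmJwIF" → "INmI" → "inMi".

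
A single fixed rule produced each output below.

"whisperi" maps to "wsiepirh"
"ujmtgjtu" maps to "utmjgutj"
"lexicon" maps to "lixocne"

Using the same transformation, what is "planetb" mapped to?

Rule — swap each adjacent pair of characters (1↔2, 3↔4, ...), then move the first character to the end.
Applying both steps to "planetb": "lpnateb", then "pnatebl".

pnatebl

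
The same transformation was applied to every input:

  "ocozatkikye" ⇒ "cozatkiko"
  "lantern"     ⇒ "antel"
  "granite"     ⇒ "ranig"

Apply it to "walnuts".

Looking at the pairs, the operation is to delete the last 2 characters, then move the first character to the end.
Starting from "walnuts": after the first operation, "walnu"; after the second, "alnuw".
(Check on "ocozatkikye": → "ocozatkik" → "cozatkiko" ✓)

alnuw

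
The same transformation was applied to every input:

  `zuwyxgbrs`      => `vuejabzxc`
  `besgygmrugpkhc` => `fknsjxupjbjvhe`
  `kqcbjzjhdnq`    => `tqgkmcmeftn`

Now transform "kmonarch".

kfudqrpn

The rule is to shift every letter 3 places forward in the alphabet (wrapping around), then reverse the string.
"kmonarch" → "nprqdufk" → "kfudqrpn".
(Check on "besgygmrugpkhc": → "ehvjbjpuxjsnkf" → "fknsjxupjbjvhe" ✓)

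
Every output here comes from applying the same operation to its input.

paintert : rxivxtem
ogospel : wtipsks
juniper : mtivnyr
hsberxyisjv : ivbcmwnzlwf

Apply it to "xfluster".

The transformation: shift every letter 4 places forward in the alphabet (wrapping around), then move the first 3 characters to the end (rotate left by 3).
"xfluster" → "bjpywxiv" → "ywxivbjp".

ywxivbjp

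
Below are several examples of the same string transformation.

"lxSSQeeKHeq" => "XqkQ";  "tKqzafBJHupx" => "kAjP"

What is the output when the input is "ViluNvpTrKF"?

Intf

The rule is to flip the case of every letter, then keep one character in every 3, starting at position 2 (positions 2nd, 5th, 8th, ...).
Doing the same to "ViluNvpTrKF": "Intf".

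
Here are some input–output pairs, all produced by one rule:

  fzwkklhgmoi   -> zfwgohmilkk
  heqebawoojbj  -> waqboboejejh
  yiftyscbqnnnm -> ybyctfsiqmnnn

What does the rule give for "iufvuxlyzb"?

zbyfxivluu

Rule — sort the characters into reverse alphabetical order, then take characters alternately from the front and the back (1st, last, 2nd, 2nd-last, ...).
Working it through for "iufvuxlyzb": intermediate "zyxvuulifb", final "zbyfxivluu".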